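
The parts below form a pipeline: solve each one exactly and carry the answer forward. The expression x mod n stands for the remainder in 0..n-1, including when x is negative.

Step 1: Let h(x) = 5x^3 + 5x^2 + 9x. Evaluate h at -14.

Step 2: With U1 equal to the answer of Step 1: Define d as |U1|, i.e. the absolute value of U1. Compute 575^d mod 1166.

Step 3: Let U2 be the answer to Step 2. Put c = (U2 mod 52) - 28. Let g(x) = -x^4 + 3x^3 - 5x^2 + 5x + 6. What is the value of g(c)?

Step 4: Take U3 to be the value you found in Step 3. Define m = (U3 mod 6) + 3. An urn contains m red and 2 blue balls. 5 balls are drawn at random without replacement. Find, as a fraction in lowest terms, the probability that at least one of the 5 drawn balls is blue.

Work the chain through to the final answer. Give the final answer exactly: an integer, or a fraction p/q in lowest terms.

Step 1: 5*(-14)^3 + 5*(-14)^2 + 9*(-14)^1 = (-13720) + (980) + (-126) = -12866; answer -12866
Step 2: U1 = -12866; d = 12866; squarings mod 1166: 575^1=575, 575^2=647, 575^4=15, 575^8=225, 575^16=487, 575^32=471, 575^64=301, 575^128=819, 575^256=311, 575^512=1109, 575^1024=917, 575^2048=203, 575^4096=399, 575^8192=625; 575^12866 = 575^2 * 575^64 * 575^512 * 575^4096 * 575^8192 = 113 (mod 1166); answer 113
Step 3: U2 = 113; c = -19; -1*(-19)^4 + 3*(-19)^3 - 5*(-19)^2 + 5*(-19)^1 + 6 = (-130321) + (-20577) + (-1805) + (-95) + (6) = -152792; answer -152792
Step 4: U3 = -152792; m = 7; total draws C(9,5) = 126; complement C(7,5) = 21; favorable 126 - 21 = 105; P = 5/6; answer 5/6

5/6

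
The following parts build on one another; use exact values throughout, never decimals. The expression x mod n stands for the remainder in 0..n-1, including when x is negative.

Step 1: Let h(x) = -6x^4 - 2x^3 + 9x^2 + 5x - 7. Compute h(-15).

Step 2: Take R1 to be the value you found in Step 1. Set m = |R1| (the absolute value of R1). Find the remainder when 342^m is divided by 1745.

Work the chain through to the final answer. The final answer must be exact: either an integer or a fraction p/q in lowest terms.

62

Step 1: -6*(-15)^4 - 2*(-15)^3 + 9*(-15)^2 + 5*(-15)^1 - 7 = (-303750) + (6750) + (2025) + (-75) + (-7) = -295057; answer -295057
Step 2: R1 = -295057; m = 295057; squarings mod 1745: 342^1=342, 342^2=49, 342^4=656, 342^8=1066, 342^16=361, 342^32=1191, 342^64=1541, 342^128=1481, 342^256=1641, 342^512=346, 342^1024=1056, 342^2048=81, 342^4096=1326, 342^8192=1061, 342^16384=196, 342^32768=26, 342^65536=676, 342^131072=1531, 342^262144=426; 342^295057 = 342^1 * 342^16 * 342^128 * 342^32768 * 342^262144 = 62 (mod 1745); answer 62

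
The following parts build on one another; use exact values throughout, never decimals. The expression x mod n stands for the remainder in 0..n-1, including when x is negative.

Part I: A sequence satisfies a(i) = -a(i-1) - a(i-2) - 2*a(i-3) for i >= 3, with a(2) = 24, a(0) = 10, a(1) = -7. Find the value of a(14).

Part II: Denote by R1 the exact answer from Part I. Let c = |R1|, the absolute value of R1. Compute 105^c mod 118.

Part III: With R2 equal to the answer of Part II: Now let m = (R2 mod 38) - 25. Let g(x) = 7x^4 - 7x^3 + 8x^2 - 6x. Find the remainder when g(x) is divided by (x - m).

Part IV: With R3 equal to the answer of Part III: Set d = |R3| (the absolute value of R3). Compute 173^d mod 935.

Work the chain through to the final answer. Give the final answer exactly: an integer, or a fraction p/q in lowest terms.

Part I: a(3) = -1*(24) - 1*(-7) - 2*(10) = -37; iterating: a(3)=-37, a(4)=27, a(5)=-38, a(6)=85, a(7)=-101, a(8)=92, a(9)=-161, a(10)=271, a(11)=-294, a(12)=345, a(13)=-593, a(14)=836; answer 836
Part II: R1 = 836; c = 836; squarings mod 118: 105^1=105, 105^2=51, 105^4=5, 105^8=25, 105^16=35, 105^32=45, 105^64=19, 105^128=7, 105^256=49, 105^512=41; 105^836 = 105^4 * 105^64 * 105^256 * 105^512 = 49 (mod 118); answer 49
Part III: R2 = 49; m = -14; remainder = value at the root: 7*(-14)^4 - 7*(-14)^3 + 8*(-14)^2 - 6*(-14)^1 = (268912) + (19208) + (1568) + (84) = 289772; answer 289772
Part IV: R3 = 289772; d = 289772; squarings mod 935: 173^1=173, 173^2=9, 173^4=81, 173^8=16, 173^16=256, 173^32=86, 173^64=851, 173^128=511, 173^256=256, 173^512=86, 173^1024=851, 173^2048=511, 173^4096=256, 173^8192=86, 173^16384=851, 173^32768=511, 173^65536=256, 173^131072=86, 173^262144=851; 173^289772 = 173^4 * 173^8 * 173^32 * 173^64 * 173^128 * 173^256 * 173^512 * 173^2048 * 173^8192 * 173^16384 * 173^262144 = 361 (mod 935); answer 361

361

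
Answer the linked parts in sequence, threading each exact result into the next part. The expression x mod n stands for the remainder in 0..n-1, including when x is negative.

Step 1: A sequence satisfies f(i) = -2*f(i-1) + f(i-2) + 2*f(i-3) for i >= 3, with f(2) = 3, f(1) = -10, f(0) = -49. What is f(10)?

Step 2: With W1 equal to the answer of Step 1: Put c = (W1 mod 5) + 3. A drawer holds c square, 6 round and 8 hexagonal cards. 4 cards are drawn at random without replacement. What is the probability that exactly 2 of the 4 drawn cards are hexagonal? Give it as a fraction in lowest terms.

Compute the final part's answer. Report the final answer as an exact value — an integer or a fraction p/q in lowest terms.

616/1615

Step 1: f(3) = -2*(3) + 1*(-10) + 2*(-49) = -114; iterating: f(3)=-114, f(4)=211, f(5)=-530, f(6)=1043, f(7)=-2194, f(8)=4371, f(9)=-8850, f(10)=17683; answer 17683
Step 2: W1 = 17683; c = 6; total draws C(20,4) = 4845; favorable C(8,2)*C(12,2) = 1848; P = 616/1615; answer 616/1615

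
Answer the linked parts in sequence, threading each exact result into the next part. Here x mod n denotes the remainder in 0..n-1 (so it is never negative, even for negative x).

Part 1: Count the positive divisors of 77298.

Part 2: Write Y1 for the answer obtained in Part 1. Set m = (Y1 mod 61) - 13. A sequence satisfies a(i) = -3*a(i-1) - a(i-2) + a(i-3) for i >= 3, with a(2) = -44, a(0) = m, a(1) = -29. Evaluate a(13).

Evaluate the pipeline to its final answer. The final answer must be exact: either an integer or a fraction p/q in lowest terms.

1472351

Part 1: 77298 = 2 * 3 * 13 * 991; number of divisors = (1+1) * (1+1) * (1+1) * (1+1) = 16; answer 16
Part 2: Y1 = 16; m = 3; a(3) = -3*(-44) - 1*(-29) + 1*(3) = 164; iterating: a(3)=164, a(4)=-477, a(5)=1223, a(6)=-3028, a(7)=7384, a(8)=-17901, a(9)=43291, a(10)=-104588, a(11)=252572, a(12)=-609837, a(13)=1472351; answer 1472351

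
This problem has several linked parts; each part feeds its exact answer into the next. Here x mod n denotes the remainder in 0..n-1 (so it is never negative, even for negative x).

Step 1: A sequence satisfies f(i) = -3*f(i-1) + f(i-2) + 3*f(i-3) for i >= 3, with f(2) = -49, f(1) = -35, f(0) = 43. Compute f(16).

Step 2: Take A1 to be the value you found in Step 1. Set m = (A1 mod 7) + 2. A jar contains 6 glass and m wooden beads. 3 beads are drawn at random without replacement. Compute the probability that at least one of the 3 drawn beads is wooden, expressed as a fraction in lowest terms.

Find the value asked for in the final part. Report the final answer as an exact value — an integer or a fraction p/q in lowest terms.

Step 1: f(3) = -3*(-49) + 1*(-35) + 3*(43) = 241; iterating: f(3)=241, f(4)=-877, f(5)=2725, f(6)=-8329, f(7)=25081, f(8)=-75397, f(9)=226285, f(10)=-679009, f(11)=2037121, f(12)=-6111517, f(13)=18334645, f(14)=-55004089, f(15)=165012361, f(16)=-495037237; answer -495037237
Step 2: A1 = -495037237; m = 7; total draws C(13,3) = 286; complement C(6,3) = 20; favorable 286 - 20 = 266; P = 133/143; answer 133/143

133/143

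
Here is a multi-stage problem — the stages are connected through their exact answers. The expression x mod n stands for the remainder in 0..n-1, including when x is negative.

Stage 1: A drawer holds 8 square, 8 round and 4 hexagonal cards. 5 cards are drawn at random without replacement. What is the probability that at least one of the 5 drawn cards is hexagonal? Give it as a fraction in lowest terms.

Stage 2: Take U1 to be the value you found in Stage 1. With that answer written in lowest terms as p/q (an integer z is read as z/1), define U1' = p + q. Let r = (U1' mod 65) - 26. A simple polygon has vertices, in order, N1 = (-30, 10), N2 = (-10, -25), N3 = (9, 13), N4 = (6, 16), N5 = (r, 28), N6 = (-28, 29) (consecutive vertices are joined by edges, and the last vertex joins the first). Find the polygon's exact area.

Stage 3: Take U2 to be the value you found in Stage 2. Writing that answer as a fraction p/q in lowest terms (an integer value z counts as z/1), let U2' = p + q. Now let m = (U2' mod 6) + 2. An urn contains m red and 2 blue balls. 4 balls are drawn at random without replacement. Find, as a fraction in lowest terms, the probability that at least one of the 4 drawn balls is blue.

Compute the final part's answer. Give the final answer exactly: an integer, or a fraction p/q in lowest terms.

Stage 1: total draws C(20,5) = 15504; complement C(16,5) = 4368; favorable 15504 - 4368 = 11136; P = 232/323; answer 232/323
Stage 2: U1 = 232/323; threaded value p + q = 555; r = 9; cross terms: (-30*-25 - -10*10)=850, (-10*13 - 9*-25)=95, (9*16 - 6*13)=66, (6*28 - 9*16)=24, (9*29 - -28*28)=1045, (-28*10 - -30*29)=590; twice the area = |2670| = 2670; area = 1335; answer 1335
Stage 3: U2 = 1335; threaded value p + q = 1336; m = 6; total draws C(8,4) = 70; complement C(6,4) = 15; favorable 70 - 15 = 55; P = 11/14; answer 11/14

11/14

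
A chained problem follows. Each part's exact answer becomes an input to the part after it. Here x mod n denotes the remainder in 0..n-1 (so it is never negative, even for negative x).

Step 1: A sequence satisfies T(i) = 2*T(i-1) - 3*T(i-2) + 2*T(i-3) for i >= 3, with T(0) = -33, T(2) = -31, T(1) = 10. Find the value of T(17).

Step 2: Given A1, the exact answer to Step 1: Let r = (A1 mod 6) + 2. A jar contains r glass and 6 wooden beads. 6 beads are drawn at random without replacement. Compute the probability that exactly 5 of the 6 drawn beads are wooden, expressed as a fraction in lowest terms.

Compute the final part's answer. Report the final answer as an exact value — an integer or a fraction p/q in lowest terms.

Step 1: T(3) = 2*(-31) - 3*(10) + 2*(-33) = -158; iterating: T(3)=-158, T(4)=-203, T(5)=6, T(6)=305, T(7)=186, T(8)=-531, T(9)=-1010, T(10)=-55, T(11)=1858, T(12)=1861, T(13)=-1962, T(14)=-5791, T(15)=-1974, T(16)=9501, T(17)=13342; answer 13342
Step 2: A1 = 13342; r = 6; total draws C(12,6) = 924; favorable C(6,5)*C(6,1) = 36; P = 3/77; answer 3/77

3/77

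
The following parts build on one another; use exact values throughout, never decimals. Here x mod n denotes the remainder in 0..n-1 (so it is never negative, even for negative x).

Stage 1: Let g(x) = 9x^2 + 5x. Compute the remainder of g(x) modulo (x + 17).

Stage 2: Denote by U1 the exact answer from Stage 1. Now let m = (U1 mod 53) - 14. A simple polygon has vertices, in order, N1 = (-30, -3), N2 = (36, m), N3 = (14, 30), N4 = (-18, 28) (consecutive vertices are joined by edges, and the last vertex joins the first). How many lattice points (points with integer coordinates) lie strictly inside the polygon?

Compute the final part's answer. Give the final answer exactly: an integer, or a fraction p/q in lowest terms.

Stage 1: remainder = value at the root: 9*(-17)^2 + 5*(-17)^1 = (2601) + (-85) = 2516; answer 2516
Stage 2: U1 = 2516; m = 11; cross terms: (-30*11 - 36*-3)=-222, (36*30 - 14*11)=926, (14*28 - -18*30)=932, (-18*-3 - -30*28)=894; twice the area = |2530| = 2530; area = 1265; boundary points = 2 + 1 + 2 + 1 = 6; strictly interior points = area - boundary/2 + 1 = 1263; answer 1263

1263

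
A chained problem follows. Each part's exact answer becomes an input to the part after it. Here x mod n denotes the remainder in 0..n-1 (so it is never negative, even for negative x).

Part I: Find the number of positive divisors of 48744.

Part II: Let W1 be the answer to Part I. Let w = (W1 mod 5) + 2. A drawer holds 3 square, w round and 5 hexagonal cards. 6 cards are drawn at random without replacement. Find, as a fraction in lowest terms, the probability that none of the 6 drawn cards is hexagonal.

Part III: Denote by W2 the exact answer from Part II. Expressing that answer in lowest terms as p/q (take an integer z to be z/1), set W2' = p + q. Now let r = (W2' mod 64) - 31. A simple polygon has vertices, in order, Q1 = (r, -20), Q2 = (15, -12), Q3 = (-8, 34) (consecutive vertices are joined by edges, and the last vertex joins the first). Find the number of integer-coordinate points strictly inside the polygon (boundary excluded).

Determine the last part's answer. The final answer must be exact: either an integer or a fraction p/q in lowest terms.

701

Part I: 48744 = 2^3 * 3^2 * 677; number of divisors = (3+1) * (2+1) * (1+1) = 24; answer 24
Part II: W1 = 24; w = 6; total draws C(14,6) = 3003; favorable C(9,6) = 84; P = 4/143; answer 4/143
Part III: W2 = 4/143; threaded value p + q = 147; r = -12; cross terms: (-12*-12 - 15*-20)=444, (15*34 - -8*-12)=414, (-8*-20 - -12*34)=568; twice the area = |1426| = 1426; area = 713; boundary points = 1 + 23 + 2 = 26; strictly interior points = area - boundary/2 + 1 = 701; answer 701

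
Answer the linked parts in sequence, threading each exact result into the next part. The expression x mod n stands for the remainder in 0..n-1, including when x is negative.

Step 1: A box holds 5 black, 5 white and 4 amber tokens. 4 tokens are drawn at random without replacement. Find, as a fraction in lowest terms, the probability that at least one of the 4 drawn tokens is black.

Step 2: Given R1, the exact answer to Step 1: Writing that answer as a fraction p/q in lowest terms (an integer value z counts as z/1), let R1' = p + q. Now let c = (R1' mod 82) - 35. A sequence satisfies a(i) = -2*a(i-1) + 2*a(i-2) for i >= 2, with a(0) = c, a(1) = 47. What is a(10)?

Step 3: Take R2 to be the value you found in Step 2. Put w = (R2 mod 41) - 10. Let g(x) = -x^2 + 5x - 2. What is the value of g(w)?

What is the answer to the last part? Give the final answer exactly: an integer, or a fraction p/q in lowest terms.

Step 1: total draws C(14,4) = 1001; complement C(9,4) = 126; favorable 1001 - 126 = 875; P = 125/143; answer 125/143
Step 2: R1 = 125/143; threaded value p + q = 268; c = -13; a(2) = -2*(47) + 2*(-13) = -120; iterating: a(2)=-120, a(3)=334, a(4)=-908, a(5)=2484, a(6)=-6784, a(7)=18536, a(8)=-50640, a(9)=138352, a(10)=-377984; answer -377984
Step 3: R2 = -377984; w = 26; -1*(26)^2 + 5*(26)^1 - 2 = (-676) + (130) + (-2) = -548; answer -548

-548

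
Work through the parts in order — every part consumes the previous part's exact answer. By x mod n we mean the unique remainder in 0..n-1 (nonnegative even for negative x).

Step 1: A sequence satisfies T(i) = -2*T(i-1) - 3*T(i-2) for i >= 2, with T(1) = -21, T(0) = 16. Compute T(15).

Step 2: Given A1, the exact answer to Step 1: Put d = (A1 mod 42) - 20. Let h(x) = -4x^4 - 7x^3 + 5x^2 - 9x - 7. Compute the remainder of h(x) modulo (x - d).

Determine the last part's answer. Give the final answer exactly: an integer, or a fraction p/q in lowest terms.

Step 1: T(2) = -2*(-21) - 3*(16) = -6; iterating: T(2)=-6, T(3)=75, T(4)=-132, T(5)=39, T(6)=318, T(7)=-753, T(8)=552, T(9)=1155, T(10)=-3966, T(11)=4467, T(12)=2964, T(13)=-19329, T(14)=29766, T(15)=-1545; answer -1545
Step 2: A1 = -1545; d = -11; remainder = value at the root: -4*(-11)^4 - 7*(-11)^3 + 5*(-11)^2 - 9*(-11)^1 - 7 = (-58564) + (9317) + (605) + (99) + (-7) = -48550; answer -48550

-48550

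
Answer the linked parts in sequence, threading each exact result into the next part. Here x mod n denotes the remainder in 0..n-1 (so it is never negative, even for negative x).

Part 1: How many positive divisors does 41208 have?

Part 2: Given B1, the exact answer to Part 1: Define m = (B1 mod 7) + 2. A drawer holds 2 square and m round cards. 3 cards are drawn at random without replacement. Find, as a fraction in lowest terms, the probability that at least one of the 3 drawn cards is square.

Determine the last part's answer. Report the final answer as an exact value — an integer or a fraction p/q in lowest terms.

Part 1: 41208 = 2^3 * 3 * 17 * 101; number of divisors = (3+1) * (1+1) * (1+1) * (1+1) = 32; answer 32
Part 2: B1 = 32; m = 6; total draws C(8,3) = 56; complement C(6,3) = 20; favorable 56 - 20 = 36; P = 9/14; answer 9/14

9/14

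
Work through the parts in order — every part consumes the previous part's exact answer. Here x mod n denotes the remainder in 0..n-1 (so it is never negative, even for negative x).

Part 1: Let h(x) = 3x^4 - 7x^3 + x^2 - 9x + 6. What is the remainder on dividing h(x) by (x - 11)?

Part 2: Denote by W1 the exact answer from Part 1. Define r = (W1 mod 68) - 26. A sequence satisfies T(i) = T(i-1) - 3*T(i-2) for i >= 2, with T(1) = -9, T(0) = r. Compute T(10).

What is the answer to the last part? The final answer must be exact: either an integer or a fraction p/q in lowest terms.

-1167

Part 1: remainder = value at the root: 3*(11)^4 - 7*(11)^3 + 1*(11)^2 - 9*(11)^1 + 6 = (43923) + (-9317) + (121) + (-99) + (6) = 34634; answer 34634
Part 2: W1 = 34634; r = -4; T(2) = 1*(-9) - 3*(-4) = 3; iterating: T(2)=3, T(3)=30, T(4)=21, T(5)=-69, T(6)=-132, T(7)=75, T(8)=471, T(9)=246, T(10)=-1167; answer -1167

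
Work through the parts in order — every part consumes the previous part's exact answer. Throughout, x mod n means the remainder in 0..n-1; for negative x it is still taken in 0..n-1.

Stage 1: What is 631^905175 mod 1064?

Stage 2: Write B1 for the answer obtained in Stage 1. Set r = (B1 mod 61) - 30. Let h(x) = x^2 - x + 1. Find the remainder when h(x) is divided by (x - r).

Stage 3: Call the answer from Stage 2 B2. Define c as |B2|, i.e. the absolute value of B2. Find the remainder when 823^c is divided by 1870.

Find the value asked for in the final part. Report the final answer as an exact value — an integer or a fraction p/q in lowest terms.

Stage 1: squarings mod 1064: 631^1=631, 631^2=225, 631^4=617, 631^8=841, 631^16=785, 631^32=169, 631^64=897, 631^128=225, 631^256=617, 631^512=841, 631^1024=785, 631^2048=169, 631^4096=897, 631^8192=225, 631^16384=617, 631^32768=841, 631^65536=785, 631^131072=169, 631^262144=897, 631^524288=225; 631^905175 = 631^1 * 631^2 * 631^4 * 631^16 * 631^64 * 631^128 * 631^256 * 631^512 * 631^1024 * 631^2048 * 631^16384 * 631^32768 * 631^65536 * 631^262144 * 631^524288 = 799 (mod 1064); answer 799
Stage 2: B1 = 799; r = -24; remainder = value at the root: 1*(-24)^2 - 1*(-24)^1 + 1 = (576) + (24) + (1) = 601; answer 601
Stage 3: B2 = 601; c = 601; squarings mod 1870: 823^1=823, 823^2=389, 823^4=1721, 823^8=1631, 823^16=1021, 823^32=851, 823^64=511, 823^128=1191, 823^256=1021, 823^512=851; 823^601 = 823^1 * 823^8 * 823^16 * 823^64 * 823^512 = 163 (mod 1870); answer 163

163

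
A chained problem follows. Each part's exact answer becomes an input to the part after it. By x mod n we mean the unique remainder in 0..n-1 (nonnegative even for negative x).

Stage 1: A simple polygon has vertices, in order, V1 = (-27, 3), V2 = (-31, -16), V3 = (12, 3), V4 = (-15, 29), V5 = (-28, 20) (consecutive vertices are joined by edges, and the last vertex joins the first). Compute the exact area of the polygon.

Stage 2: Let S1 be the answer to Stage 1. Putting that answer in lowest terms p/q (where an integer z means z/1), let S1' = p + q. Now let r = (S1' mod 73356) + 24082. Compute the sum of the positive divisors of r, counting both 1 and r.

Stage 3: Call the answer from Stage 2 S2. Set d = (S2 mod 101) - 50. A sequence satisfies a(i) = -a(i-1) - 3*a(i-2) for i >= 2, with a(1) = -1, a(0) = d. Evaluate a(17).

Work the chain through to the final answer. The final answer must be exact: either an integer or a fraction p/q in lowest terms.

Stage 1: cross terms: (-27*-16 - -31*3)=525, (-31*3 - 12*-16)=99, (12*29 - -15*3)=393, (-15*20 - -28*29)=512, (-28*3 - -27*20)=456; twice the area = |1985| = 1985; area = 1985/2; answer 1985/2
Stage 2: S1 = 1985/2; threaded value p + q = 1987; r = 26069; 26069 = 131 * 199; sigma = (1 + 131) * (1 + 199) = 132 * 200 = 26400; answer 26400
Stage 3: S2 = 26400; d = -11; a(2) = -1*(-1) - 3*(-11) = 34; iterating: a(2)=34, a(3)=-31, a(4)=-71, a(5)=164, a(6)=49, a(7)=-541, a(8)=394, a(9)=1229, a(10)=-2411, a(11)=-1276, a(12)=8509, a(13)=-4681, a(14)=-20846, a(15)=34889, a(16)=27649, a(17)=-132316; answer -132316

-132316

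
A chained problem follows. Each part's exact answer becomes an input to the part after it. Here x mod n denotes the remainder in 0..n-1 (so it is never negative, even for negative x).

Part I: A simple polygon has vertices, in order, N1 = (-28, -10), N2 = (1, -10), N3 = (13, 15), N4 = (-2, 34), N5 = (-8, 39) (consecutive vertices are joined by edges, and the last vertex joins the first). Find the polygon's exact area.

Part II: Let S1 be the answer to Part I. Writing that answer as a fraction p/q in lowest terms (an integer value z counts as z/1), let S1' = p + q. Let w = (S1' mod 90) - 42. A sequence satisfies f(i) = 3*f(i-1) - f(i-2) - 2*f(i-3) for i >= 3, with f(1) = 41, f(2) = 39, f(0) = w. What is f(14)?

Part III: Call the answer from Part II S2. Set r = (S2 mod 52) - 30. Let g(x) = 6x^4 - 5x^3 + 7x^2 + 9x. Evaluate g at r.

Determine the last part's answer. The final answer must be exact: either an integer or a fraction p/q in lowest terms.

Part I: cross terms: (-28*-10 - 1*-10)=290, (1*15 - 13*-10)=145, (13*34 - -2*15)=472, (-2*39 - -8*34)=194, (-8*-10 - -28*39)=1172; twice the area = |2273| = 2273; area = 2273/2; answer 2273/2
Part II: S1 = 2273/2; threaded value p + q = 2275; w = -17; f(3) = 3*(39) - 1*(41) - 2*(-17) = 110; iterating: f(3)=110, f(4)=209, f(5)=439, f(6)=888, f(7)=1807, f(8)=3655, f(9)=7382, f(10)=14877, f(11)=29939, f(12)=60176, f(13)=120835, f(14)=242451; answer 242451
Part III: S2 = 242451; r = -3; 6*(-3)^4 - 5*(-3)^3 + 7*(-3)^2 + 9*(-3)^1 = (486) + (135) + (63) + (-27) = 657; answer 657

657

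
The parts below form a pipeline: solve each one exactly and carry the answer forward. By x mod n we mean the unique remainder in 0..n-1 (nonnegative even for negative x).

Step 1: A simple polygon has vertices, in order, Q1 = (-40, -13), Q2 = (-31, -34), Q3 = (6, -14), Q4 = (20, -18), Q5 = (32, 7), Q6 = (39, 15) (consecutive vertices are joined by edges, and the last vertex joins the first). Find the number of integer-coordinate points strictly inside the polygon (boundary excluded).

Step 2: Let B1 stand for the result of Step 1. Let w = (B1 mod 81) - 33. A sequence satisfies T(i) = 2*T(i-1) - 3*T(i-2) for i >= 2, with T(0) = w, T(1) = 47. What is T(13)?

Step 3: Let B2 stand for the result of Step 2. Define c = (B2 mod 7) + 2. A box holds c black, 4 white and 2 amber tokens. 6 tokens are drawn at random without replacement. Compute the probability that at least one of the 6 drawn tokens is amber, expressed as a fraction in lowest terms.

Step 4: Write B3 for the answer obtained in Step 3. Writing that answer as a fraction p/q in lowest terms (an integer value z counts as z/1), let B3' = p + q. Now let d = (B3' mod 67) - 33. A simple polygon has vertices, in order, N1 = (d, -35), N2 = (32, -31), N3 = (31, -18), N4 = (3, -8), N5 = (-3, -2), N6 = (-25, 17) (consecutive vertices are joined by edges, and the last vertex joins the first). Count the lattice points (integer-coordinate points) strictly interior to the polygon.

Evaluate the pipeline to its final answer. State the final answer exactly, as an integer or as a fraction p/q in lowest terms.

1141

Step 1: cross terms: (-40*-34 - -31*-13)=957, (-31*-14 - 6*-34)=638, (6*-18 - 20*-14)=172, (20*7 - 32*-18)=716, (32*15 - 39*7)=207, (39*-13 - -40*15)=93; twice the area = |2783| = 2783; area = 2783/2; boundary points = 3 + 1 + 2 + 1 + 1 + 1 = 9; strictly interior points = area - boundary/2 + 1 = 1388; answer 1388
Step 2: B1 = 1388; w = -22; T(2) = 2*(47) - 3*(-22) = 160; iterating: T(2)=160, T(3)=179, T(4)=-122, T(5)=-781, T(6)=-1196, T(7)=-49, T(8)=3490, T(9)=7127, T(10)=3784, T(11)=-13813, T(12)=-38978, T(13)=-36517; answer -36517
Step 3: B2 = -36517; c = 4; total draws C(10,6) = 210; complement C(8,6) = 28; favorable 210 - 28 = 182; P = 13/15; answer 13/15
Step 4: B3 = 13/15; threaded value p + q = 28; d = -5; cross terms: (-5*-31 - 32*-35)=1275, (32*-18 - 31*-31)=385, (31*-8 - 3*-18)=-194, (3*-2 - -3*-8)=-30, (-3*17 - -25*-2)=-101, (-25*-35 - -5*17)=960; twice the area = |2295| = 2295; area = 2295/2; boundary points = 1 + 1 + 2 + 6 + 1 + 4 = 15; strictly interior points = area - boundary/2 + 1 = 1141; answer 1141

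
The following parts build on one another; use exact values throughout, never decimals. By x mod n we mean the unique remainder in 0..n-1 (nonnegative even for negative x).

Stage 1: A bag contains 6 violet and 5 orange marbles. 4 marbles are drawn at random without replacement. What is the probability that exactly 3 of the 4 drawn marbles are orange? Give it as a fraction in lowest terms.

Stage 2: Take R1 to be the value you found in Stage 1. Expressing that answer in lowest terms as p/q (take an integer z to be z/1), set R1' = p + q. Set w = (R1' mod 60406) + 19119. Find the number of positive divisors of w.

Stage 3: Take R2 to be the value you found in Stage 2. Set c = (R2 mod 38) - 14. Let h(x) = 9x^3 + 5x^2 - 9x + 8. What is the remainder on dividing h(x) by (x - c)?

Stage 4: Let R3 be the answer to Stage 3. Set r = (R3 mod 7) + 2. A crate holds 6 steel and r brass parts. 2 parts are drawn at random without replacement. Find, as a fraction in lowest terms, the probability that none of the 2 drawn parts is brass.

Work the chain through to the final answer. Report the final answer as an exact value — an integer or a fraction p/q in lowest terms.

15/91

Stage 1: total draws C(11,4) = 330; favorable C(5,3)*C(6,1) = 60; P = 2/11; answer 2/11
Stage 2: R1 = 2/11; threaded value p + q = 13; w = 19132; 19132 = 2^2 * 4783; number of divisors = (2+1) * (1+1) = 6; answer 6
Stage 3: R2 = 6; c = -8; remainder = value at the root: 9*(-8)^3 + 5*(-8)^2 - 9*(-8)^1 + 8 = (-4608) + (320) + (72) + (8) = -4208; answer -4208
Stage 4: R3 = -4208; r = 8; total draws C(14,2) = 91; favorable C(6,2) = 15; P = 15/91; answer 15/91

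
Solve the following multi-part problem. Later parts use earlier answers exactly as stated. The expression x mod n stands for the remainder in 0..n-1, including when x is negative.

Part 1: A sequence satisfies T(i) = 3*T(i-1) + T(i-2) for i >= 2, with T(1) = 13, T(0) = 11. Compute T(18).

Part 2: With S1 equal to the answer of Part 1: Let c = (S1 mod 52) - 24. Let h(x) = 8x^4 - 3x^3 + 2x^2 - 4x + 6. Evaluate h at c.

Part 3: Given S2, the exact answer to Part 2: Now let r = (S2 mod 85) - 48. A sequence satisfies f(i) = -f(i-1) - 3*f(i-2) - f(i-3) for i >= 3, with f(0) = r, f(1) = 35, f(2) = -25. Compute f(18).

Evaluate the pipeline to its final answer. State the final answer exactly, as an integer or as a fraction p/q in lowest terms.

82535

Part 1: T(2) = 3*(13) + 1*(11) = 50; iterating: T(2)=50, T(3)=163, T(4)=539, T(5)=1780, T(6)=5879, T(7)=19417, T(8)=64130, T(9)=211807, T(10)=699551, T(11)=2310460, T(12)=7630931, T(13)=25203253, T(14)=83240690, T(15)=274925323, T(16)=908016659, T(17)=2998975300, T(18)=9904942559; answer 9904942559
Part 2: S1 = 9904942559; c = 7; 8*(7)^4 - 3*(7)^3 + 2*(7)^2 - 4*(7)^1 + 6 = (19208) + (-1029) + (98) + (-28) + (6) = 18255; answer 18255
Part 3: S2 = 18255; r = 17; f(3) = -1*(-25) - 3*(35) - 1*(17) = -97; iterating: f(3)=-97, f(4)=137, f(5)=179, f(6)=-493, f(7)=-181, f(8)=1481, f(9)=-445, f(10)=-3817, f(11)=3671, f(12)=8225, f(13)=-15421, f(14)=-12925, f(15)=50963, f(16)=3233, f(17)=-143197, f(18)=82535; answer 82535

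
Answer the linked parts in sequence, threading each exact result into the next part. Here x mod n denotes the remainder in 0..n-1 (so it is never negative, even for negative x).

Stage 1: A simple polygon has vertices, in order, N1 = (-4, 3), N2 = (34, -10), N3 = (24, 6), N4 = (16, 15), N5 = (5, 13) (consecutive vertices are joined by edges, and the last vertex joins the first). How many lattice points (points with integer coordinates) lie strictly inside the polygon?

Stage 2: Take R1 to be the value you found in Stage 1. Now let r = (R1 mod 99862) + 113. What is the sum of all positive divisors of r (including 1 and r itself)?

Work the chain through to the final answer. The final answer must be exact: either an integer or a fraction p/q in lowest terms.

Stage 1: cross terms: (-4*-10 - 34*3)=-62, (34*6 - 24*-10)=444, (24*15 - 16*6)=264, (16*13 - 5*15)=133, (5*3 - -4*13)=67; twice the area = |846| = 846; area = 423; boundary points = 1 + 2 + 1 + 1 + 1 = 6; strictly interior points = area - boundary/2 + 1 = 421; answer 421
Stage 2: R1 = 421; r = 534; 534 = 2 * 3 * 89; sigma = (1 + 2) * (1 + 3) * (1 + 89) = 3 * 4 * 90 = 1080; answer 1080

1080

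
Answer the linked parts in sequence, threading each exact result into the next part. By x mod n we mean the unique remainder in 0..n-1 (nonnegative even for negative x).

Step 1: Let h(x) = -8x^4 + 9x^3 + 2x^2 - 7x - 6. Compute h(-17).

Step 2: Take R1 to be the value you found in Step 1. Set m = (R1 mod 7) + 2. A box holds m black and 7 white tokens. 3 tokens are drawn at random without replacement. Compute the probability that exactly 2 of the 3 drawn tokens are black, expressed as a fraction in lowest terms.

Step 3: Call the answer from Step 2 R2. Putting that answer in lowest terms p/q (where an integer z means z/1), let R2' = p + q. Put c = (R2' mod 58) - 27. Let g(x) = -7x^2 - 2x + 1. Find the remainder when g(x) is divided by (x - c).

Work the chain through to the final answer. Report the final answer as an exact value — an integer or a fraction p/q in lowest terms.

-31

Step 1: -8*(-17)^4 + 9*(-17)^3 + 2*(-17)^2 - 7*(-17)^1 - 6 = (-668168) + (-44217) + (578) + (119) + (-6) = -711694; answer -711694
Step 2: R1 = -711694; m = 5; total draws C(12,3) = 220; favorable C(5,2)*C(7,1) = 70; P = 7/22; answer 7/22
Step 3: R2 = 7/22; threaded value p + q = 29; c = 2; remainder = value at the root: -7*(2)^2 - 2*(2)^1 + 1 = (-28) + (-4) + (1) = -31; answer -31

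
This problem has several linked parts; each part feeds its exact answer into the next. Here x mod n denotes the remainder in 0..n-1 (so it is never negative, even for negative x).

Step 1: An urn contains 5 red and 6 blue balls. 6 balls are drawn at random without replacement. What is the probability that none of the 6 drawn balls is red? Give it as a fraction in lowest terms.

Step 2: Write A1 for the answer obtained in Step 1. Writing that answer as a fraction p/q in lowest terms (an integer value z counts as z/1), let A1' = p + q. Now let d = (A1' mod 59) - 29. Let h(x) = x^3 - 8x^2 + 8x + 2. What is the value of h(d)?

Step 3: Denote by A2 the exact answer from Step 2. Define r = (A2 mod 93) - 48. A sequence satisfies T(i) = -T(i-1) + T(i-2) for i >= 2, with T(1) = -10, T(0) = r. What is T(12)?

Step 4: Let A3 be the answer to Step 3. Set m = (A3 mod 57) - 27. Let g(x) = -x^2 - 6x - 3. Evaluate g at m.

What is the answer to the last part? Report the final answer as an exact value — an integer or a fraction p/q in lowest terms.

Step 1: total draws C(11,6) = 462; favorable C(6,6) = 1; P = 1/462; answer 1/462
Step 2: A1 = 1/462; threaded value p + q = 463; d = 21; 1*(21)^3 - 8*(21)^2 + 8*(21)^1 + 2 = (9261) + (-3528) + (168) + (2) = 5903; answer 5903
Step 3: A2 = 5903; r = -4; T(2) = -1*(-10) + 1*(-4) = 6; iterating: T(2)=6, T(3)=-16, T(4)=22, T(5)=-38, T(6)=60, T(7)=-98, T(8)=158, T(9)=-256, T(10)=414, T(11)=-670, T(12)=1084; answer 1084
Step 4: A3 = 1084; m = -26; -1*(-26)^2 - 6*(-26)^1 - 3 = (-676) + (156) + (-3) = -523; answer -523

-523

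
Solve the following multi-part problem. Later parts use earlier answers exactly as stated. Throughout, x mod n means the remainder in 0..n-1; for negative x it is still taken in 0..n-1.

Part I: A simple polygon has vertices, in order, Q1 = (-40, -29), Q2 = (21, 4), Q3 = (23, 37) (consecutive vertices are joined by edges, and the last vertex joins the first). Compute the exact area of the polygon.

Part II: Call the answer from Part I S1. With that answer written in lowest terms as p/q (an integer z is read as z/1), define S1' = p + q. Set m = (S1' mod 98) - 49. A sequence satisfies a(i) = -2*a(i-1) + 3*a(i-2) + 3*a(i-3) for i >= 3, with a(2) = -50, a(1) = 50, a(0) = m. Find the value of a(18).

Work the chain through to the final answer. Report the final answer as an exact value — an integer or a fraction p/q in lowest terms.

Part I: cross terms: (-40*4 - 21*-29)=449, (21*37 - 23*4)=685, (23*-29 - -40*37)=813; twice the area = |1947| = 1947; area = 1947/2; answer 1947/2
Part II: S1 = 1947/2; threaded value p + q = 1949; m = 38; a(3) = -2*(-50) + 3*(50) + 3*(38) = 364; iterating: a(3)=364, a(4)=-728, a(5)=2398, a(6)=-5888, a(7)=16786, a(8)=-44042, a(9)=120778, a(10)=-323324, a(11)=876856, a(12)=-2361350, a(13)=6383296, a(14)=-17220074, a(15)=46505986, a(16)=-125522306, a(17)=338902348, a(18)=-914853656; answer -914853656

-914853656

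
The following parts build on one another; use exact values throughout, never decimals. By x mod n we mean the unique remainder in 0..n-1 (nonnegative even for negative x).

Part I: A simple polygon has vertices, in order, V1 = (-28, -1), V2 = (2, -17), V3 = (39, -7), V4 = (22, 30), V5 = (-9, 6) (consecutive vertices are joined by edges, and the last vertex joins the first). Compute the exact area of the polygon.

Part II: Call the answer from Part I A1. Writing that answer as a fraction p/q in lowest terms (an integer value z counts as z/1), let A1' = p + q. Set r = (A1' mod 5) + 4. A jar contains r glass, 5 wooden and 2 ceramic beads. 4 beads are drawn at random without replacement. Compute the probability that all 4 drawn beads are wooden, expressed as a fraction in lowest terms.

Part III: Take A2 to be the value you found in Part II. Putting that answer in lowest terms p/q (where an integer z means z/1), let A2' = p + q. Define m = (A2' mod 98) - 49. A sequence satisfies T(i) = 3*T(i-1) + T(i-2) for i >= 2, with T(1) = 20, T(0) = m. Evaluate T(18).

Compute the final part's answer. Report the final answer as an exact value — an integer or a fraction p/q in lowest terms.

Part I: cross terms: (-28*-17 - 2*-1)=478, (2*-7 - 39*-17)=649, (39*30 - 22*-7)=1324, (22*6 - -9*30)=402, (-9*-1 - -28*6)=177; twice the area = |3030| = 3030; area = 1515; answer 1515
Part II: A1 = 1515; threaded value p + q = 1516; r = 5; total draws C(12,4) = 495; favorable C(5,4) = 5; P = 1/99; answer 1/99
Part III: A2 = 1/99; threaded value p + q = 100; m = -47; T(2) = 3*(20) + 1*(-47) = 13; iterating: T(2)=13, T(3)=59, T(4)=190, T(5)=629, T(6)=2077, T(7)=6860, T(8)=22657, T(9)=74831, T(10)=247150, T(11)=816281, T(12)=2695993, T(13)=8904260, T(14)=29408773, T(15)=97130579, T(16)=320800510, T(17)=1059532109, T(18)=3499396837; answer 3499396837

3499396837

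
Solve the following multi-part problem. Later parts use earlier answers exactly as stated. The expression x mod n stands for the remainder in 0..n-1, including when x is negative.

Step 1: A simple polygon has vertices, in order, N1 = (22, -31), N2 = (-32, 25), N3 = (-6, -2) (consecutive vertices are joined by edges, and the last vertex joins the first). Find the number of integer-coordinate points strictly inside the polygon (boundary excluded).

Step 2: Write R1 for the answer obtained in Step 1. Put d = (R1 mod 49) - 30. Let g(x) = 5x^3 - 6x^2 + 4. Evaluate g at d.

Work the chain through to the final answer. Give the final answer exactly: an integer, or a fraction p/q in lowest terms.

-140396

Step 1: cross terms: (22*25 - -32*-31)=-442, (-32*-2 - -6*25)=214, (-6*-31 - 22*-2)=230; twice the area = |2| = 2; area = 1; boundary points = 2 + 1 + 1 = 4; strictly interior points = area - boundary/2 + 1 = 0; answer 0
Step 2: R1 = 0; d = -30; 5*(-30)^3 - 6*(-30)^2 + 4 = (-135000) + (-5400) + (4) = -140396; answer -140396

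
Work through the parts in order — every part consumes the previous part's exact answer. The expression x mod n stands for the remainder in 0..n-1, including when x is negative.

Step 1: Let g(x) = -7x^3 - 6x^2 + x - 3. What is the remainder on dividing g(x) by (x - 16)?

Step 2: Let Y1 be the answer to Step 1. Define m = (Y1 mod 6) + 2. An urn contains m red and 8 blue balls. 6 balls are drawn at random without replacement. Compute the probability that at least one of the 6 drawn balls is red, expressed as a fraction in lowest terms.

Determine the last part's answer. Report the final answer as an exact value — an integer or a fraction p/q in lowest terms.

Step 1: remainder = value at the root: -7*(16)^3 - 6*(16)^2 + 1*(16)^1 - 3 = (-28672) + (-1536) + (16) + (-3) = -30195; answer -30195
Step 2: Y1 = -30195; m = 5; total draws C(13,6) = 1716; complement C(8,6) = 28; favorable 1716 - 28 = 1688; P = 422/429; answer 422/429

422/429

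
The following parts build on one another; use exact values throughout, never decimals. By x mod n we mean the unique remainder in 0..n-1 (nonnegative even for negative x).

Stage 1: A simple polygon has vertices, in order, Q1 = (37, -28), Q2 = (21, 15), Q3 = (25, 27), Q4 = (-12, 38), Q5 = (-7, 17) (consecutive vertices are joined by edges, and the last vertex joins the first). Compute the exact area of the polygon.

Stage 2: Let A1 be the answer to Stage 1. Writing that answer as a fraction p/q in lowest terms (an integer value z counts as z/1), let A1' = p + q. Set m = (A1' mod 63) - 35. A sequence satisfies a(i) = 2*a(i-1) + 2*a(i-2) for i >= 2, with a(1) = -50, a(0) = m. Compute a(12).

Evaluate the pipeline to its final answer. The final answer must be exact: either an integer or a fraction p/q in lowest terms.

Stage 1: cross terms: (37*15 - 21*-28)=1143, (21*27 - 25*15)=192, (25*38 - -12*27)=1274, (-12*17 - -7*38)=62, (-7*-28 - 37*17)=-433; twice the area = |2238| = 2238; area = 1119; answer 1119
Stage 2: A1 = 1119; threaded value p + q = 1120; m = 14; a(2) = 2*(-50) + 2*(14) = -72; iterating: a(2)=-72, a(3)=-244, a(4)=-632, a(5)=-1752, a(6)=-4768, a(7)=-13040, a(8)=-35616, a(9)=-97312, a(10)=-265856, a(11)=-726336, a(12)=-1984384; answer -1984384

-1984384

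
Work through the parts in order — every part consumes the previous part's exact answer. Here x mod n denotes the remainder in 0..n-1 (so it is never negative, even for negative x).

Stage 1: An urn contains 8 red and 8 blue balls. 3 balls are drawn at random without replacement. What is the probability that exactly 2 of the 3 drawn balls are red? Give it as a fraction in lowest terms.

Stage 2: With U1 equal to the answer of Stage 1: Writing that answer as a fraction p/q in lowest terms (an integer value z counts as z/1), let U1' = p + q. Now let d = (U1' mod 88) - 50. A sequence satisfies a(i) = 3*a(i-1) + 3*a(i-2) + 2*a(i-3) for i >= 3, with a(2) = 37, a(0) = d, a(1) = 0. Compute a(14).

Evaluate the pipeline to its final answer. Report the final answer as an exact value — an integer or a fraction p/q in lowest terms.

146652637

Stage 1: total draws C(16,3) = 560; favorable C(8,2)*C(8,1) = 224; P = 2/5; answer 2/5
Stage 2: U1 = 2/5; threaded value p + q = 7; d = -43; a(3) = 3*(37) + 3*(0) + 2*(-43) = 25; iterating: a(3)=25, a(4)=186, a(5)=707, a(6)=2729, a(7)=10680, a(8)=41641, a(9)=162421, a(10)=633546, a(11)=2471183, a(12)=9639029, a(13)=37597728, a(14)=146652637; answer 146652637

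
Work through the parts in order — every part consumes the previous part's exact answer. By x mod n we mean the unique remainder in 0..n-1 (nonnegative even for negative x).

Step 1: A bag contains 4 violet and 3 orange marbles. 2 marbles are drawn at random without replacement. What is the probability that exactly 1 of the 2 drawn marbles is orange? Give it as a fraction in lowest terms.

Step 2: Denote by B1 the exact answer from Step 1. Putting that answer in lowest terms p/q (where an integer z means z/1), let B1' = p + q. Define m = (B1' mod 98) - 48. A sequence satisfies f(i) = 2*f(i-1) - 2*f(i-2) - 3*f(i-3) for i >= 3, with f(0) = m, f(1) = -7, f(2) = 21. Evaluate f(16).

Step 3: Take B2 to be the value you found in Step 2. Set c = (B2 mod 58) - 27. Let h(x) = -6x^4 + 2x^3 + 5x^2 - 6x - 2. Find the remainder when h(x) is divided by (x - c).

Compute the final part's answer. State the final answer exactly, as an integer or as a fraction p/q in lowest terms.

Step 1: total draws C(7,2) = 21; favorable C(3,1)*C(4,1) = 12; P = 4/7; answer 4/7
Step 2: B1 = 4/7; threaded value p + q = 11; m = -37; f(3) = 2*(21) - 2*(-7) - 3*(-37) = 167; iterating: f(3)=167, f(4)=313, f(5)=229, f(6)=-669, f(7)=-2735, f(8)=-4819, f(9)=-2161, f(10)=13521, f(11)=45821, f(12)=71083, f(13)=9961, f(14)=-259707, f(15)=-752585, f(16)=-1015639; answer -1015639
Step 3: B2 = -1015639; c = 30; remainder = value at the root: -6*(30)^4 + 2*(30)^3 + 5*(30)^2 - 6*(30)^1 - 2 = (-4860000) + (54000) + (4500) + (-180) + (-2) = -4801682; answer -4801682

-4801682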